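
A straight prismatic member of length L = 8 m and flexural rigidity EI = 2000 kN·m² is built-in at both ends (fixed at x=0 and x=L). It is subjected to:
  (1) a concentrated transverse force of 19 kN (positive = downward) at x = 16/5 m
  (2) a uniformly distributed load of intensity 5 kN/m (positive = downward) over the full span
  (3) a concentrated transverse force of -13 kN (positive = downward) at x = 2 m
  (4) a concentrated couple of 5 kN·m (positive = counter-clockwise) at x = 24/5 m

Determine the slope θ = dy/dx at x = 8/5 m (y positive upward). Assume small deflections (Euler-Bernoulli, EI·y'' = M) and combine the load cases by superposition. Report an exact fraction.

Load 1 — point force P=19 kN at a=16/5 m (b=L-a=24/5):
  θ_1 = -Pb²x(2aL-(3a+b)x)/(2L³EI)  [x≤a] = -19·(24/5)²·(8/5)·(2·(16/5)·8-(3·(16/5)+(24/5))·(8/5))/(2·8³·2000) = -3762/390625 rad
Load 2 — uniform load w=5 kN/m over full span:
  θ_2 = -wx(L-x)(L-2x)/(12EI) = -5·(8/5)·(8-(8/5))·(8-2·(8/5))/(12·2000) = -32/3125 rad
Load 3 — point force P=-13 kN at a=2 m (b=L-a=6):
  θ_3 = -Pb²x(2aL-(3a+b)x)/(2L³EI)  [x≤a] = -(-13)·6²·(8/5)·(2·2·8-(3·2+6)·(8/5))/(2·8³·2000) = 117/25000 rad
Load 4 — applied couple M₀=5 kN·m at a=24/5 m (b=L-a=16/5):
  θ_4 = (R_Ax²/2 - M_Ax)/EI  [x≤a] with R_A=9/10, M_A=8/5 = ((9/10)·(8/5)²/2 - (8/5)·(8/5))/2000 = -11/15625 rad
Superposition: θ = Σ θ_i = -49671/3125000 rad ≈ -0.015895 rad

θ(8/5) = -49671/3125000 rad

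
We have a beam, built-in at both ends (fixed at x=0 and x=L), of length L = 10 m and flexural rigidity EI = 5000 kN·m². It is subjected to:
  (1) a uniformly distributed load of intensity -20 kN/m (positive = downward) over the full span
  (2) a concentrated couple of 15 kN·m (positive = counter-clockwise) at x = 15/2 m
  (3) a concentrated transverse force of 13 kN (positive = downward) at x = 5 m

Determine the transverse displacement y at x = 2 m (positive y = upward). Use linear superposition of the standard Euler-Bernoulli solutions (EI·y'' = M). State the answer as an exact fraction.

Load 1 — uniform load w=-20 kN/m over full span:
  y_1 = -wx²(L-x)²/(24EI) = -(-20)·2²·(10-2)²/(24·5000) = 16/375 m
Load 2 — applied couple M₀=15 kN·m at a=15/2 m (b=L-a=5/2):
  y_2 = (R_Ax³/6 - M_Ax²/2)/EI  [x≤a] with R_A=27/16, M_A=75/16 = ((27/16)·2³/6 - (75/16)·2²/2)/5000 = -57/40000 m
Load 3 — point force P=13 kN at a=5 m (b=L-a=5):
  y_3 = -Pb²x²(3aL-(3a+b)x)/(6L³EI)  [x≤a] = -13·5²·2²·(3·5·10-(3·5+5)·2)/(6·10³·5000) = -143/30000 m
Superposition: y = Σ y_i = 1459/40000 m ≈ 0.036475 m

y(2) = 1459/40000 m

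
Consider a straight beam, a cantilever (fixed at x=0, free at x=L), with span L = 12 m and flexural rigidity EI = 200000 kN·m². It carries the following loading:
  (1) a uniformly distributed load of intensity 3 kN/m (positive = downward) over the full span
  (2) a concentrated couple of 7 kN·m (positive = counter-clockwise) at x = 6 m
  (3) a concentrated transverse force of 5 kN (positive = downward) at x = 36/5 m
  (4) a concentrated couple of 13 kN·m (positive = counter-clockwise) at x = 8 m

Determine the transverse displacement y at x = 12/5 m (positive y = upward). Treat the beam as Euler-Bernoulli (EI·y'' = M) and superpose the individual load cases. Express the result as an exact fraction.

y(12/5) = -5643/1953125 m

Load 1 — uniform load w=3 kN/m over full span:
  y_1 = -wx²(x²-4Lx+6L²)/(24EI) = -3·(12/5)²·((12/5)²-4·12·(12/5)+6·12²)/(24·200000) = -10611/3906250 m
Load 2 — applied couple M₀=7 kN·m at a=6 m (b=L-a=6):
  y_2 = M₀x²/(2EI)  [x≤a] = 7·(12/5)²/(2·200000) = 63/625000 m
Load 3 — point force P=5 kN at a=36/5 m (b=L-a=24/5):
  y_3 = -Px²(3a-x)/(6EI)  [x≤a] = -5·(12/5)²·(3·(36/5)-(12/5))/(6·200000) = -36/78125 m
Load 4 — applied couple M₀=13 kN·m at a=8 m (b=L-a=4):
  y_4 = M₀x²/(2EI)  [x≤a] = 13·(12/5)²/(2·200000) = 117/625000 m
Superposition: y = Σ y_i = -5643/1953125 m ≈ -0.002889 m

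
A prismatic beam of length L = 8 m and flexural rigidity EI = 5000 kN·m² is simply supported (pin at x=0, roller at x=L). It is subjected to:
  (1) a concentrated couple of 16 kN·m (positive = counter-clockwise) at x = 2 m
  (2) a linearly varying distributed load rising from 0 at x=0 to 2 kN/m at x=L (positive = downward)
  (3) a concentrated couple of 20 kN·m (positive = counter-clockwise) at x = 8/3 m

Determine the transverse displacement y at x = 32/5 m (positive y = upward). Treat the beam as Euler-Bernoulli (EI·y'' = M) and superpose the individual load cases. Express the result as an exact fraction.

Load 1 — applied couple M₀=16 kN·m at a=2 m (b=L-a=6):
  y_1 = (M₀x³/(6L)-M₀(x-a)²/2+C₁x)/EI  [x>a] with C₁=M₀(3b²-L²)/(6L)=44/3 = (16·(32/5)³/(6·8)-16·((32/5)-2)²/2+(44/3)·(32/5))/5000 = 412/78125 m
Load 2 — triangular load w₀=2 kN/m (0→w₀ over full span):
  y_2 = -w₀x(7L⁴-10L²x²+3x⁴)/(360LEI) = -2·(32/5)·(7·8⁴-10·8²·(32/5)²+3·(32/5)⁴)/(360·8·5000) = -65024/9765625 m
Load 3 — applied couple M₀=20 kN·m at a=8/3 m (b=L-a=16/3):
  y_3 = (M₀x³/(6L)-M₀(x-a)²/2+C₁x)/EI  [x>a] with C₁=M₀(3b²-L²)/(6L)=80/9 = (20·(32/5)³/(6·8)-20·((32/5)-(8/3))²/2+(80/9)·(32/5))/5000 = 752/140625 m
Superposition: y = Σ y_i = 348284/87890625 m ≈ 0.003963 m

y(32/5) = 348284/87890625 m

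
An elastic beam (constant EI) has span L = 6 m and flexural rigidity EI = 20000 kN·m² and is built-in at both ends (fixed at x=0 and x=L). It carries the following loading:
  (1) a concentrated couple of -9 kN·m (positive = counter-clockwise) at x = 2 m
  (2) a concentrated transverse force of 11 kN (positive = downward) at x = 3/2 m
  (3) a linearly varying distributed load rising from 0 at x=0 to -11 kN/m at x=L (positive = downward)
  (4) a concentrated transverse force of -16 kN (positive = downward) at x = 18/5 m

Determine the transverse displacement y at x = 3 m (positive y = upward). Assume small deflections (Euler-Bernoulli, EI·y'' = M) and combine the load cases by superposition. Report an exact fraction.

y(3) = 24003/20000000 m

Load 1 — applied couple M₀=-9 kN·m at a=2 m (b=L-a=4):
  y_1 = (R_Ax³/6 - M_Ax²/2 - M₀(x-a)²/2)/EI  [x>a] with R_A=-2, M_A=0 = ((-2)·3³/6 - 0·3²/2 - (-9)·(3-2)²/2)/20000 = -9/40000 m
Load 2 — point force P=11 kN at a=3/2 m (b=L-a=9/2):
  y_2 = -Pa²(L-x)²(3bL-(3b+a)(L-x))/(6L³EI)  [x>a] = -11·(3/2)²·(6-3)²·(3·(9/2)·6-(3·(9/2)+(3/2))·(6-3))/(6·6³·20000) = -99/320000 m
Load 3 — triangular load w₀=-11 kN/m (0→w₀ over full span):
  y_3 = -w₀x²(L-x)²(x+2L)/(120LEI) = -(-11)·3²·(6-3)²·(3+2·6)/(120·6·20000) = 297/320000 m
Load 4 — point force P=-16 kN at a=18/5 m (b=L-a=12/5):
  y_4 = -Pb²x²(3aL-(3a+b)x)/(6L³EI)  [x≤a] = -(-16)·(12/5)²·3²·(3·(18/5)·6-(3·(18/5)+(12/5))·3)/(6·6³·20000) = 63/78125 m
Superposition: y = Σ y_i = 24003/20000000 m ≈ 0.001200 m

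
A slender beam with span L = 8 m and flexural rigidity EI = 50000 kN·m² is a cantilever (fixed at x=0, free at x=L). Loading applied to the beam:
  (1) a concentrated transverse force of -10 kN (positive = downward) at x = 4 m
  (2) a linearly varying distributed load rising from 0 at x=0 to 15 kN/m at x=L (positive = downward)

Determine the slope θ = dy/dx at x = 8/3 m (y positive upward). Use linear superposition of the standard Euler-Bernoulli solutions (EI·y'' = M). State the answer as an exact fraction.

Load 1 — point force P=-10 kN at a=4 m (b=L-a=4):
  θ_1 = -Px(2a-x)/(2EI)  [x≤a] = -(-10)·(8/3)·(2·4-(8/3))/(2·50000) = 8/5625 rad
Load 2 — triangular load w₀=15 kN/m (0→w₀ over full span):
  θ_2 = (w₀Lx²/4-w₀L²x/3-w₀x⁴/(24L))/EI = (15·8·(8/3)²/4-15·8²·(8/3)/3-15·(8/3)⁴/(24·8))/50000 = -652/50625 rad
Superposition: θ = Σ θ_i = -116/10125 rad ≈ -0.011457 rad

θ(8/3) = -116/10125 rad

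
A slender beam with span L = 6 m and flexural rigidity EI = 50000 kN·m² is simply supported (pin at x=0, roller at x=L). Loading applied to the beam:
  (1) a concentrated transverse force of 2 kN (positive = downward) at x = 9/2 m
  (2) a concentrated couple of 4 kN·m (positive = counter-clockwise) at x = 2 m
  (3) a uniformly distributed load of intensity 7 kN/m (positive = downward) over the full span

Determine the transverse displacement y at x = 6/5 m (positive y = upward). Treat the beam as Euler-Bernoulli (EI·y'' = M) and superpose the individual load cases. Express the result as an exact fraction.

y(6/5) = -357979/250000000 m

Load 1 — point force P=2 kN at a=9/2 m (b=L-a=3/2):
  y_1 = -Pbx(L²-b²-x²)/(6LEI)  [x≤a] = -2·(3/2)·(6/5)·(6²-(3/2)²-(6/5)²)/(6·6·50000) = -3231/50000000 m
Load 2 — applied couple M₀=4 kN·m at a=2 m (b=L-a=4):
  y_2 = (M₀x³/(6L)+C₁x)/EI  [x≤a] with C₁=M₀(3b²-L²)/(6L)=4/3 = (4·(6/5)³/(6·6)+(4/3)·(6/5))/50000 = 14/390625 m
Load 3 — uniform load w=7 kN/m over full span:
  y_3 = -wx(L³-2Lx²+x³)/(24EI) = -7·(6/5)·(6³-2·6·(6/5)²+(6/5)³)/(24·50000) = -5481/3906250 m
Superposition: y = Σ y_i = -357979/250000000 m ≈ -0.001432 m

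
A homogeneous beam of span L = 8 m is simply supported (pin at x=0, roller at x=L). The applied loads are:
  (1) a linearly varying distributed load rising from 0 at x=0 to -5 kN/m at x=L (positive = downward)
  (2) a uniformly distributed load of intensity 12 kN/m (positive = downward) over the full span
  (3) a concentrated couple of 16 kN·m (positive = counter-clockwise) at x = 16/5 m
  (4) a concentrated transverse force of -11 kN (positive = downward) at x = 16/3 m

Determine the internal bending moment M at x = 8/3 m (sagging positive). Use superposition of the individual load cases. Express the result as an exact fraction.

M(8/3) = 5272/81 kN·m

Load 1 — triangular load w₀=-5 kN/m (0→w₀ over full span):
  M_1 = w₀Lx/6 - w₀x³/(6L) = (-5)·8·(8/3)/6 - (-5)·(8/3)³/(6·8) = -1280/81 kN·m
Load 2 — uniform load w=12 kN/m over full span:
  M_2 = wx(L-x)/2 = 12·(8/3)·(8-(8/3))/2 = 256/3 kN·m
Load 3 — applied couple M₀=16 kN·m at a=16/5 m (b=L-a=24/5):
  M_3 = M₀x/L  [x≤a] = 16·(8/3)/8 = 16/3 kN·m
Load 4 — point force P=-11 kN at a=16/3 m (b=L-a=8/3):
  M_4 = Pbx/L  [x≤a] = (-11)·(8/3)·(8/3)/8 = -88/9 kN·m
Superposition: M = Σ M_i = 5272/81 kN·m ≈ 65.086420 kN·m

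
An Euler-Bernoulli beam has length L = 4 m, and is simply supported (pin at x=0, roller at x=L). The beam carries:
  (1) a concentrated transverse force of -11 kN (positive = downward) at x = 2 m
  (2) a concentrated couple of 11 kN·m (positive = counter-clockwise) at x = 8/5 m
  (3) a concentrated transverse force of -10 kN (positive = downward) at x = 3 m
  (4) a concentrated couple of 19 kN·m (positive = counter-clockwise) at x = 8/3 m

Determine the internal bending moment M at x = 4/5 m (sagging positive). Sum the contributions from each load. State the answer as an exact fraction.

Load 1 — point force P=-11 kN at a=2 m (b=L-a=2):
  M_1 = Pbx/L  [x≤a] = (-11)·2·(4/5)/4 = -22/5 kN·m
Load 2 — applied couple M₀=11 kN·m at a=8/5 m (b=L-a=12/5):
  M_2 = M₀x/L  [x≤a] = 11·(4/5)/4 = 11/5 kN·m
Load 3 — point force P=-10 kN at a=3 m (b=L-a=1):
  M_3 = Pbx/L  [x≤a] = (-10)·1·(4/5)/4 = -2 kN·m
Load 4 — applied couple M₀=19 kN·m at a=8/3 m (b=L-a=4/3):
  M_4 = M₀x/L  [x≤a] = 19·(4/5)/4 = 19/5 kN·m
Superposition: M = Σ M_i = -2/5 kN·m ≈ -0.400000 kN·m

M(4/5) = -2/5 kN·m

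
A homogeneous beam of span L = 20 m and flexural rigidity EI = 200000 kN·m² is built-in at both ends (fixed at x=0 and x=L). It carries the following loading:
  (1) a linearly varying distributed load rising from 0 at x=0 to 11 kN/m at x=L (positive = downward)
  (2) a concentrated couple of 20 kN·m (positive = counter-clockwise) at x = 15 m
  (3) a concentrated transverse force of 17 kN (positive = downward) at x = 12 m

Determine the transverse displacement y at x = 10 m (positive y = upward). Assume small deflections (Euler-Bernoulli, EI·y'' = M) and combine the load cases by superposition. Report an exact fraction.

y(10) = -4577/300000 m

Load 1 — triangular load w₀=11 kN/m (0→w₀ over full span):
  y_1 = -w₀x²(L-x)²(x+2L)/(120LEI) = -11·10²·(20-10)²·(10+2·20)/(120·20·200000) = -11/960 m
Load 2 — applied couple M₀=20 kN·m at a=15 m (b=L-a=5):
  y_2 = (R_Ax³/6 - M_Ax²/2)/EI  [x≤a] with R_A=9/8, M_A=25/4 = ((9/8)·10³/6 - (25/4)·10²/2)/200000 = -1/1600 m
Load 3 — point force P=17 kN at a=12 m (b=L-a=8):
  y_3 = -Pb²x²(3aL-(3a+b)x)/(6L³EI)  [x≤a] = -17·8²·10²·(3·12·20-(3·12+8)·10)/(6·20³·200000) = -119/37500 m
Superposition: y = Σ y_i = -4577/300000 m ≈ -0.015257 m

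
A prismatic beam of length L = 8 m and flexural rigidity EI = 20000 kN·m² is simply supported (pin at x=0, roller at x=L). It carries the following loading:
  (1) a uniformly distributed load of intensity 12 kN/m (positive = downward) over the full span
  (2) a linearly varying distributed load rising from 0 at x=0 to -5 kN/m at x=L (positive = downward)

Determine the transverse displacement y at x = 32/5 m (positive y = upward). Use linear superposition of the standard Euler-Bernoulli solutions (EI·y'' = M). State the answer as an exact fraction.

y(32/5) = -28992/1953125 m

Load 1 — uniform load w=12 kN/m over full span:
  y_1 = -wx(L³-2Lx²+x³)/(24EI) = -12·(32/5)·(8³-2·8·(32/5)²+(32/5)³)/(24·20000) = -7424/390625 m
Load 2 — triangular load w₀=-5 kN/m (0→w₀ over full span):
  y_2 = -w₀x(7L⁴-10L²x²+3x⁴)/(360LEI) = -(-5)·(32/5)·(7·8⁴-10·8²·(32/5)²+3·(32/5)⁴)/(360·8·20000) = 8128/1953125 m
Superposition: y = Σ y_i = -28992/1953125 m ≈ -0.014844 m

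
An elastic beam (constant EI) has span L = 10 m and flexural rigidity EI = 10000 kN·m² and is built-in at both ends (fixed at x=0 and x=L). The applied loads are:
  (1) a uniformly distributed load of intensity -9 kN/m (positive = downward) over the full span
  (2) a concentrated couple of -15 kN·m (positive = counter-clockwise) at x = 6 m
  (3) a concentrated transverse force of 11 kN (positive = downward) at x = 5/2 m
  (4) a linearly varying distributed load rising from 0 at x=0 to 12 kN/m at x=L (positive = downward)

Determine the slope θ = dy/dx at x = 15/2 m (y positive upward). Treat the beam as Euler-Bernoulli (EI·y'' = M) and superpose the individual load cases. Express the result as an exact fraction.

Load 1 — uniform load w=-9 kN/m over full span:
  θ_1 = -wx(L-x)(L-2x)/(12EI) = -(-9)·(15/2)·(10-(15/2))·(10-2·(15/2))/(12·10000) = -9/1280 rad
Load 2 — applied couple M₀=-15 kN·m at a=6 m (b=L-a=4):
  θ_2 = (R_Ax²/2 - M_Ax - M₀(x-a))/EI  [x>a] with R_A=-54/25, M_A=-24/5 = ((-54/25)·(15/2)²/2 - (-24/5)·(15/2) - (-15)·((15/2)-6))/10000 = -9/40000 rad
Load 3 — point force P=11 kN at a=5/2 m (b=L-a=15/2):
  θ_3 = Pa²(L-x)(2bL-(3b+a)(L-x))/(2L³EI)  [x>a] = 11·(5/2)²·(10-(15/2))·(2·(15/2)·10-(3·(15/2)+(5/2))·(10-(15/2)))/(2·10³·10000) = 77/102400 rad
Load 4 — triangular load w₀=12 kN/m (0→w₀ over full span):
  θ_4 = -w₀(2x(L-x)(L-2x)(x+2L)+x²(L-x)²)/(120LEI) = -12·(2·(15/2)·(10-(15/2))·(10-2·(15/2))·((15/2)+2·10)+(15/2)²·(10-(15/2))²)/(120·10·10000) = 123/25600 rad
Superposition: θ = Σ θ_i = -4351/2560000 rad ≈ -0.001700 rad

θ(15/2) = -4351/2560000 rad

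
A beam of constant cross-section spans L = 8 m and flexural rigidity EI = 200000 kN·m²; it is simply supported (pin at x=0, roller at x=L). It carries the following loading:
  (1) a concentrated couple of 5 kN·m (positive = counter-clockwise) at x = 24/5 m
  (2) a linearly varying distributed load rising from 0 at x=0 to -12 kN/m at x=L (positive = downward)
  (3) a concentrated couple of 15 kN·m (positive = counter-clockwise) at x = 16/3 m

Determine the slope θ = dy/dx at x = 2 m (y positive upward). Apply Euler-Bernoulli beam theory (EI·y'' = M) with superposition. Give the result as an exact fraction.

θ(2) = 23/60000 rad

Load 1 — applied couple M₀=5 kN·m at a=24/5 m (b=L-a=16/5):
  θ_1 = (M₀x²/(2L)+C₁)/EI  [x≤a] with C₁=M₀(3b²-L²)/(6L)=-52/15 = (5·2²/(2·8)+(-52/15))/200000 = -133/12000000 rad
Load 2 — triangular load w₀=-12 kN/m (0→w₀ over full span):
  θ_2 = -w₀(7L⁴-30L²x²+15x⁴)/(360LEI) = -(-12)·(7·8⁴-30·8²·2²+15·2⁴)/(360·8·200000) = 1327/3000000 rad
Load 3 — applied couple M₀=15 kN·m at a=16/3 m (b=L-a=8/3):
  θ_3 = (M₀x²/(2L)+C₁)/EI  [x≤a] with C₁=M₀(3b²-L²)/(6L)=-40/3 = (15·2²/(2·8)+(-40/3))/200000 = -23/480000 rad
Superposition: θ = Σ θ_i = 23/60000 rad ≈ 0.000383 rad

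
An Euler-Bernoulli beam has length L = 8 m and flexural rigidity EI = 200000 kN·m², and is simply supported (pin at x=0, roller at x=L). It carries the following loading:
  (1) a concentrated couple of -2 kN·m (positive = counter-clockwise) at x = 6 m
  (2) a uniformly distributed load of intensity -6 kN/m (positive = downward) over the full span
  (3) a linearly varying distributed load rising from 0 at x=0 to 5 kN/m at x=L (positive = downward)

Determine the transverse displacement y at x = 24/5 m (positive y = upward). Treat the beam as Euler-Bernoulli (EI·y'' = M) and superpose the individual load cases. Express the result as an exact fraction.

Load 1 — applied couple M₀=-2 kN·m at a=6 m (b=L-a=2):
  y_1 = (M₀x³/(6L)+C₁x)/EI  [x≤a] with C₁=M₀(3b²-L²)/(6L)=13/6 = ((-2)·(24/5)³/(6·8)+(13/6)·(24/5))/200000 = 181/6250000 m
Load 2 — uniform load w=-6 kN/m over full span:
  y_2 = -wx(L³-2Lx²+x³)/(24EI) = -(-6)·(24/5)·(8³-2·8·(24/5)²+(24/5)³)/(24·200000) = 2976/1953125 m
Load 3 — triangular load w₀=5 kN/m (0→w₀ over full span):
  y_3 = -w₀x(7L⁴-10L²x²+3x⁴)/(360LEI) = -5·(24/5)·(7·8⁴-10·8²·(24/5)²+3·(24/5)⁴)/(360·8·200000) = -18944/29296875 m
Superposition: y = Σ y_i = 424711/468750000 m ≈ 0.000906 m

y(24/5) = 424711/468750000 m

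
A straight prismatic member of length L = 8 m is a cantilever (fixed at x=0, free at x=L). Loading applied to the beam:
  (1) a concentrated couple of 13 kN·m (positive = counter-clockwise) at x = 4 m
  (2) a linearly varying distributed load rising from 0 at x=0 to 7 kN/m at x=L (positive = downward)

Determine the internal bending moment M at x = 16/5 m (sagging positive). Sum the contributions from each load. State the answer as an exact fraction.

Load 1 — applied couple M₀=13 kN·m at a=4 m (b=L-a=4):
  M_1 = M₀  [x≤a] = 13 = 13 kN·m
Load 2 — triangular load w₀=7 kN/m (0→w₀ over full span):
  M_2 = w₀Lx/2 - w₀L²/3 - w₀x³/(6L) = 7·8·(16/5)/2 - 7·8²/3 - 7·(16/5)³/(6·8) = -8064/125 kN·m
Superposition: M = Σ M_i = -6439/125 kN·m ≈ -51.512000 kN·m

M(16/5) = -6439/125 kN·m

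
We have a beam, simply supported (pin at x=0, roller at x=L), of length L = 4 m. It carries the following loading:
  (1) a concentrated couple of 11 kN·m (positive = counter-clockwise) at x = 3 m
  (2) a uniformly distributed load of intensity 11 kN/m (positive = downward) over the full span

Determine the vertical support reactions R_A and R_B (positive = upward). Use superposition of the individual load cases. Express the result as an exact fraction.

Load 1 — applied couple M₀=11 kN·m at a=3 m (b=L-a=1):
  R_A = M₀/L = 11/4 kN
  R_B = -M₀/L = -11/4 kN
Load 2 — uniform load w=11 kN/m over full span:
  R_A = wL/2 = 11·4/2 = 22 kN
  R_B = wL/2 = 11·4/2 = 22 kN
Superposition: R_A = 99/4 kN, R_B = 77/4 kN

R_A = 99/4 kN, R_B = 77/4 kN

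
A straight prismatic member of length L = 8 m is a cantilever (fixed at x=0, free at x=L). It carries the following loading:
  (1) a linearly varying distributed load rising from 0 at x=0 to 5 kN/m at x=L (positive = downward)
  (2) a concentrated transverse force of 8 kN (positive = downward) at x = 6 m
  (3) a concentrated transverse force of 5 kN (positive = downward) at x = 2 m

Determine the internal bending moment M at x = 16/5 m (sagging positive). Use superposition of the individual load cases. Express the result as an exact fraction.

M(16/5) = -1712/25 kN·m

Load 1 — triangular load w₀=5 kN/m (0→w₀ over full span):
  M_1 = w₀Lx/2 - w₀L²/3 - w₀x³/(6L) = 5·8·(16/5)/2 - 5·8²/3 - 5·(16/5)³/(6·8) = -1152/25 kN·m
Load 2 — point force P=8 kN at a=6 m (b=L-a=2):
  M_2 = -P(a-x)  [x≤a] = -8·(6-(16/5)) = -112/5 kN·m
Load 3 — point force P=5 kN at a=2 m (b=L-a=6):
  M_3 = 0  [x>a] = 0 kN·m
Superposition: M = Σ M_i = -1712/25 kN·m ≈ -68.480000 kN·m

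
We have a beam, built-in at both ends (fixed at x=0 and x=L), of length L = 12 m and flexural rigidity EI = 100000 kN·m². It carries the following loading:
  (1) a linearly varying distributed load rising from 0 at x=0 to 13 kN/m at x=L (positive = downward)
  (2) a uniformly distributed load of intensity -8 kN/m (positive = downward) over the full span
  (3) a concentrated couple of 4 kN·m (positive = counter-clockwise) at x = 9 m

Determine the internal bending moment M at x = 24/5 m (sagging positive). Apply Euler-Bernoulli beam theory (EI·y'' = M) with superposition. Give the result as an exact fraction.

Load 1 — triangular load w₀=13 kN/m (0→w₀ over full span):
  M_1 = 3w₀Lx/20 - w₀L²/30 - w₀x³/(6L) = 3·13·12·(24/5)/20 - 13·12²/30 - 13·(24/5)³/(6·12) = 3744/125 kN·m
Load 2 — uniform load w=-8 kN/m over full span:
  M_2 = wLx/2 - wL²/12 - wx²/2 = (-8)·12·(24/5)/2 - (-8)·12²/12 - (-8)·(24/5)²/2 = -1056/25 kN·m
Load 3 — applied couple M₀=4 kN·m at a=9 m (b=L-a=3):
  M_3 = R_Ax - M_A  [x≤a] with R_A=3/8, M_A=5/4 = (3/8)·(24/5) - (5/4) = 11/20 kN·m
Superposition: M = Σ M_i = -5869/500 kN·m ≈ -11.738000 kN·m

M(24/5) = -5869/500 kN·m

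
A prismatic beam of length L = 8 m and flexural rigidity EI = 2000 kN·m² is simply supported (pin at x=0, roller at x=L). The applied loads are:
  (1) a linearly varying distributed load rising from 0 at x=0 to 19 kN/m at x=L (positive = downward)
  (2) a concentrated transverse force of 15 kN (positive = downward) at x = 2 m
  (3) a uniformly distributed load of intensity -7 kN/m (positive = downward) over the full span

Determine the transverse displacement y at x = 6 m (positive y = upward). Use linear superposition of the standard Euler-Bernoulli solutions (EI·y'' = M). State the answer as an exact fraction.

Load 1 — triangular load w₀=19 kN/m (0→w₀ over full span):
  y_1 = -w₀x(7L⁴-10L²x²+3x⁴)/(360LEI) = -19·6·(7·8⁴-10·8²·6²+3·6⁴)/(360·8·2000) = -2261/12000 m
Load 2 — point force P=15 kN at a=2 m (b=L-a=6):
  y_2 = -Pa(L-x)(2Lx-a²-x²)/(6LEI)  [x>a] = -15·2·(8-6)·(2·8·6-2²-6²)/(6·8·2000) = -7/200 m
Load 3 — uniform load w=-7 kN/m over full span:
  y_3 = -wx(L³-2Lx²+x³)/(24EI) = -(-7)·6·(8³-2·8·6²+6³)/(24·2000) = 133/1000 m
Superposition: y = Σ y_i = -217/2400 m ≈ -0.090417 m

y(6) = -217/2400 m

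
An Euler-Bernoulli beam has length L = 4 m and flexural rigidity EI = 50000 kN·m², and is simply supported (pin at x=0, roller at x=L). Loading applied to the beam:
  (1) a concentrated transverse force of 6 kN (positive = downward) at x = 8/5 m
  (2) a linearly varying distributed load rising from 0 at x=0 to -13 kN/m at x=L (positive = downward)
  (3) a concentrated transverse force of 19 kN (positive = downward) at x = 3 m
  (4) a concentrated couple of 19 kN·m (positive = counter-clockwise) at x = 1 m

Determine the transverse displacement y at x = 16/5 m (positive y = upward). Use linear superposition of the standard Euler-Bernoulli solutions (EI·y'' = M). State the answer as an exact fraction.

Load 1 — point force P=6 kN at a=8/5 m (b=L-a=12/5):
  y_1 = -Pa(L-x)(2Lx-a²-x²)/(6LEI)  [x>a] = -6·(8/5)·(4-(16/5))·(2·4·(16/5)-(8/5)²-(16/5)²)/(6·4·50000) = -32/390625 m
Load 2 — triangular load w₀=-13 kN/m (0→w₀ over full span):
  y_2 = -w₀x(7L⁴-10L²x²+3x⁴)/(360LEI) = -(-13)·(16/5)·(7·4⁴-10·4²·(16/5)²+3·(16/5)⁴)/(360·4·50000) = 13208/48828125 m
Load 3 — point force P=19 kN at a=3 m (b=L-a=1):
  y_3 = -Pa(L-x)(2Lx-a²-x²)/(6LEI)  [x>a] = -19·3·(4-(16/5))·(2·4·(16/5)-3²-(16/5)²)/(6·4·50000) = -3021/12500000 m
Load 4 — applied couple M₀=19 kN·m at a=1 m (b=L-a=3):
  y_4 = (M₀x³/(6L)-M₀(x-a)²/2+C₁x)/EI  [x>a] with C₁=M₀(3b²-L²)/(6L)=209/24 = (19·(16/5)³/(6·4)-19·((16/5)-1)²/2+(209/24)·(16/5))/50000 = 1957/12500000 m
Superposition: y = Σ y_i = 20207/195312500 m ≈ 0.000103 m

y(16/5) = 20207/195312500 m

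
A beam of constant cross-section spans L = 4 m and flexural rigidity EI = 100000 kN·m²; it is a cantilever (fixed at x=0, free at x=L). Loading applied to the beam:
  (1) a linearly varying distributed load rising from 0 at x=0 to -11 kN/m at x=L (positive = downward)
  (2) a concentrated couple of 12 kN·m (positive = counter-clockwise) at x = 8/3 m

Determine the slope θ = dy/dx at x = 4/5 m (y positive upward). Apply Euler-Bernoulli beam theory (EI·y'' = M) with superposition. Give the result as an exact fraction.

Load 1 — triangular load w₀=-11 kN/m (0→w₀ over full span):
  θ_1 = (w₀Lx²/4-w₀L²x/3-w₀x⁴/(24L))/EI = ((-11)·4·(4/5)²/4-(-11)·4²·(4/5)/3-(-11)·(4/5)⁴/(24·4))/100000 = 9361/23437500 rad
Load 2 — applied couple M₀=12 kN·m at a=8/3 m (b=L-a=4/3):
  θ_2 = M₀x/EI  [x≤a] = 12·(4/5)/100000 = 3/31250 rad
Superposition: θ = Σ θ_i = 11611/23437500 rad ≈ 0.000495 rad

θ(4/5) = 11611/23437500 rad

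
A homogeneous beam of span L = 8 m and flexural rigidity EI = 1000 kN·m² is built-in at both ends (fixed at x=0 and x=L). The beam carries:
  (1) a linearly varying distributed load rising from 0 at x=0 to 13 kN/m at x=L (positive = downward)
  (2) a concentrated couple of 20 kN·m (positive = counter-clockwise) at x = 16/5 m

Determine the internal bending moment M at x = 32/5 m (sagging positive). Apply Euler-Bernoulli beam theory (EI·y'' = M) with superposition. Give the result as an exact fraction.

Load 1 — triangular load w₀=13 kN/m (0→w₀ over full span):
  M_1 = 3w₀Lx/20 - w₀L²/30 - w₀x³/(6L) = 3·13·8·(32/5)/20 - 13·8²/30 - 13·(32/5)³/(6·8) = 416/375 kN·m
Load 2 — applied couple M₀=20 kN·m at a=16/5 m (b=L-a=24/5):
  M_2 = R_Ax - M_A - M₀  [x>a] with R_A=18/5, M_A=12/5 = (18/5)·(32/5) - (12/5) - 20 = 16/25 kN·m
Superposition: M = Σ M_i = 656/375 kN·m ≈ 1.749333 kN·m

M(32/5) = 656/375 kN·m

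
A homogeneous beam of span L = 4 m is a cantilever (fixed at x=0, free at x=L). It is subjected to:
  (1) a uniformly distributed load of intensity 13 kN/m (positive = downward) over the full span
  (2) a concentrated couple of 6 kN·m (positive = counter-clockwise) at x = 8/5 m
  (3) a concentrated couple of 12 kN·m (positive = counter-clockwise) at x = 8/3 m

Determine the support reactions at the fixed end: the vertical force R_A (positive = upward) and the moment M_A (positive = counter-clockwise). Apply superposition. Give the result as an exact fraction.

R_A = 52 kN, M_A = 86 kN·m

Load 1 — uniform load w=13 kN/m over full span:
  R_A = wL = 13·4 = 52 kN
  M_A = wL²/2 = 13·4²/2 = 104 kN·m
Load 2 — applied couple M₀=6 kN·m at a=8/5 m (b=L-a=12/5):
  R_A = 0 kN
  M_A = -M₀ = -6 kN·m
Load 3 — applied couple M₀=12 kN·m at a=8/3 m (b=L-a=4/3):
  R_A = 0 kN
  M_A = -M₀ = -12 kN·m
Superposition: R_A = 52 kN, M_A = 86 kN·m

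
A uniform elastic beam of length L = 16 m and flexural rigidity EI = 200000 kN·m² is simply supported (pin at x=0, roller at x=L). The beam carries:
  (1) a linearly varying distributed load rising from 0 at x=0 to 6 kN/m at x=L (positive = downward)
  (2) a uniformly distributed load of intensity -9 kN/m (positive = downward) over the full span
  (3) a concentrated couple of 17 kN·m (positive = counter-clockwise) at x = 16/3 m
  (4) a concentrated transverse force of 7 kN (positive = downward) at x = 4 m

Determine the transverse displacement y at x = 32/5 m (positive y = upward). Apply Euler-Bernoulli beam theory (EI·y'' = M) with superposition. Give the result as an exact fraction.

Load 1 — triangular load w₀=6 kN/m (0→w₀ over full span):
  y_1 = -w₀x(7L⁴-10L²x²+3x⁴)/(360LEI) = -6·(32/5)·(7·16⁴-10·16²·(32/5)²+3·(32/5)⁴)/(360·16·200000) = -584192/48828125 m
Load 2 — uniform load w=-9 kN/m over full span:
  y_2 = -wx(L³-2Lx²+x³)/(24EI) = -(-9)·(32/5)·(16³-2·16·(32/5)²+(32/5)³)/(24·200000) = 71424/1953125 m
Load 3 — applied couple M₀=17 kN·m at a=16/3 m (b=L-a=32/3):
  y_3 = (M₀x³/(6L)-M₀(x-a)²/2+C₁x)/EI  [x>a] with C₁=M₀(3b²-L²)/(6L)=136/9 = (17·(32/5)³/(6·16)-17·((32/5)-(16/3))²/2+(136/9)·(32/5))/200000 = 782/1171875 m
Load 4 — point force P=7 kN at a=4 m (b=L-a=12):
  y_4 = -Pa(L-x)(2Lx-a²-x²)/(6LEI)  [x>a] = -7·4·(16-(32/5))·(2·16·(32/5)-4²-(32/5)²)/(6·16·200000) = -1617/781250 m
Superposition: y = Σ y_i = 6797573/292968750 m ≈ 0.023202 m

y(32/5) = 6797573/292968750 m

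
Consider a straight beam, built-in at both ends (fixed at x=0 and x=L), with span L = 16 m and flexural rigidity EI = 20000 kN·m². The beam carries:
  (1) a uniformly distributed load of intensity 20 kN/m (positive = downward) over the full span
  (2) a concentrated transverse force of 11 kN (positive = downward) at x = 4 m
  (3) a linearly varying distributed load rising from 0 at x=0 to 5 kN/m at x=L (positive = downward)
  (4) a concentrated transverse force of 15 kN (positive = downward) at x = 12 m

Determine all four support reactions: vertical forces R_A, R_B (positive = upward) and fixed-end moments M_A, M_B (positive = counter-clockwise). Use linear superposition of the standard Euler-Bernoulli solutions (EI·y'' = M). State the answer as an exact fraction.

R_A = 1469/8 kN, M_A = 1516/3 kN·m, R_B = 1619/8 kN, M_B = -1598/3 kN·m

Load 1 — uniform load w=20 kN/m over full span:
  R_A = wL/2 = 20·16/2 = 160 kN
  M_A = wL²/12 = 20·16²/12 = 1280/3 kN·m
  R_B = wL/2 = 20·16/2 = 160 kN
  M_B = -wL²/12 = -20·16²/12 = -1280/3 kN·m
Load 2 — point force P=11 kN at a=4 m (b=L-a=12):
  R_A = Pb²(3a+b)/L³ = 11·12²·(3·4+12)/16³ = 297/32 kN
  M_A = Pab²/L² = 11·4·12²/16² = 99/4 kN·m
  R_B = Pa²(a+3b)/L³ = 11·4²·(4+3·12)/16³ = 55/32 kN
  M_B = -Pa²b/L² = -11·4²·12/16² = -33/4 kN·m
Load 3 — triangular load w₀=5 kN/m (0→w₀ over full span):
  R_A = 3w₀L/20 = 3·5·16/20 = 12 kN
  M_A = w₀L²/30 = 5·16²/30 = 128/3 kN·m
  R_B = 7w₀L/20 = 7·5·16/20 = 28 kN
  M_B = -w₀L²/20 = -5·16²/20 = -64 kN·m
Load 4 — point force P=15 kN at a=12 m (b=L-a=4):
  R_A = Pb²(3a+b)/L³ = 15·4²·(3·12+4)/16³ = 75/32 kN
  M_A = Pab²/L² = 15·12·4²/16² = 45/4 kN·m
  R_B = Pa²(a+3b)/L³ = 15·12²·(12+3·4)/16³ = 405/32 kN
  M_B = -Pa²b/L² = -15·12²·4/16² = -135/4 kN·m
Superposition: R_A = 1469/8 kN, M_A = 1516/3 kN·m, R_B = 1619/8 kN, M_B = -1598/3 kN·m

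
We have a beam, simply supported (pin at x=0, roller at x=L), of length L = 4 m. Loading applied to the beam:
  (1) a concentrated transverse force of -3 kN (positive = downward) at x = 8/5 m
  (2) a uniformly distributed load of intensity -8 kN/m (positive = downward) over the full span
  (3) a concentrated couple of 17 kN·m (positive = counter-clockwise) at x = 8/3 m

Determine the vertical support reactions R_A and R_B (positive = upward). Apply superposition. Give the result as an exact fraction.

R_A = -271/20 kN, R_B = -429/20 kN

Load 1 — point force P=-3 kN at a=8/5 m (b=L-a=12/5):
  R_A = Pb/L = (-3)·(12/5)/4 = -9/5 kN
  R_B = Pa/L = (-3)·(8/5)/4 = -6/5 kN
Load 2 — uniform load w=-8 kN/m over full span:
  R_A = wL/2 = (-8)·4/2 = -16 kN
  R_B = wL/2 = (-8)·4/2 = -16 kN
Load 3 — applied couple M₀=17 kN·m at a=8/3 m (b=L-a=4/3):
  R_A = M₀/L = 17/4 kN
  R_B = -M₀/L = -17/4 kN
Superposition: R_A = -271/20 kN, R_B = -429/20 kN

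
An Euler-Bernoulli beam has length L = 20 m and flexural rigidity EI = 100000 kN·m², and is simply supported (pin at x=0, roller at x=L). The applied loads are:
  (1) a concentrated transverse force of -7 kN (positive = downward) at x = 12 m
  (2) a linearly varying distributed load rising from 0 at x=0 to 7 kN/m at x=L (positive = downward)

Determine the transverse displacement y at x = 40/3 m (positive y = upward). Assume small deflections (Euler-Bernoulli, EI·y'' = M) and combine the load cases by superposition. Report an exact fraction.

y(40/3) = -126259/2278125 m

Load 1 — point force P=-7 kN at a=12 m (b=L-a=8):
  y_1 = -Pa(L-x)(2Lx-a²-x²)/(6LEI)  [x>a] = -(-7)·12·(20-(40/3))·(2·20·(40/3)-12²-(40/3)²)/(6·20·100000) = 833/84375 m
Load 2 — triangular load w₀=7 kN/m (0→w₀ over full span):
  y_2 = -w₀x(7L⁴-10L²x²+3x⁴)/(360LEI) = -7·(40/3)·(7·20⁴-10·20²·(40/3)²+3·(40/3)⁴)/(360·20·100000) = -238/3645 m
Superposition: y = Σ y_i = -126259/2278125 m ≈ -0.055422 m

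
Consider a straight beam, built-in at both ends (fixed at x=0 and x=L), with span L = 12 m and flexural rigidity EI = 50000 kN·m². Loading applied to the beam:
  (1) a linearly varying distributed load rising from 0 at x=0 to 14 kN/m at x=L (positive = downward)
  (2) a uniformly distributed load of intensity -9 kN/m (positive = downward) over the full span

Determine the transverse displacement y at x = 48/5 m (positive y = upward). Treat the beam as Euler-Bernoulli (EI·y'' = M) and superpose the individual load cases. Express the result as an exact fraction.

y(48/5) = 25056/48828125 m

Load 1 — triangular load w₀=14 kN/m (0→w₀ over full span):
  y_1 = -w₀x²(L-x)²(x+2L)/(120LEI) = -14·(48/5)²·(12-(48/5))²·((48/5)+2·12)/(120·12·50000) = -169344/48828125 m
Load 2 — uniform load w=-9 kN/m over full span:
  y_2 = -wx²(L-x)²/(24EI) = -(-9)·(48/5)²·(12-(48/5))²/(24·50000) = 7776/1953125 m
Superposition: y = Σ y_i = 25056/48828125 m ≈ 0.000513 m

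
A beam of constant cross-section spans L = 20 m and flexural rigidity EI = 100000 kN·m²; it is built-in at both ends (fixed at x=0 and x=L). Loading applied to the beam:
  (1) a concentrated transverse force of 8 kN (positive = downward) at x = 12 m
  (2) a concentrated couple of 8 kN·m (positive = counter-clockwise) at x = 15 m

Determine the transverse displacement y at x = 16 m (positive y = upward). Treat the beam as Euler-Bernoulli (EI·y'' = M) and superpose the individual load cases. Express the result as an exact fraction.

Load 1 — point force P=8 kN at a=12 m (b=L-a=8):
  y_1 = -Pa²(L-x)²(3bL-(3b+a)(L-x))/(6L³EI)  [x>a] = -8·12²·(20-16)²·(3·8·20-(3·8+12)·(20-16))/(6·20³·100000) = -504/390625 m
Load 2 — applied couple M₀=8 kN·m at a=15 m (b=L-a=5):
  y_2 = (R_Ax³/6 - M_Ax²/2 - M₀(x-a)²/2)/EI  [x>a] with R_A=9/20, M_A=5/2 = ((9/20)·16³/6 - (5/2)·16²/2 - 8·(16-15)²/2)/100000 = -21/125000 m
Superposition: y = Σ y_i = -4557/3125000 m ≈ -0.001458 m

y(16) = -4557/3125000 m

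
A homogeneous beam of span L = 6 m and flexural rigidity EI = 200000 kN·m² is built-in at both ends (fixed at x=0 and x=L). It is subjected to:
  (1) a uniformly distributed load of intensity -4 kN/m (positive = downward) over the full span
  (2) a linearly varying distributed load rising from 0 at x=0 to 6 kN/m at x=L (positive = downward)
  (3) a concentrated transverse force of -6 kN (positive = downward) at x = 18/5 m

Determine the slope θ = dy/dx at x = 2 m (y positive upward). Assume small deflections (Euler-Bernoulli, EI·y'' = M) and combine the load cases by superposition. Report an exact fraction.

Load 1 — uniform load w=-4 kN/m over full span:
  θ_1 = -wx(L-x)(L-2x)/(12EI) = -(-4)·2·(6-2)·(6-2·2)/(12·200000) = 1/37500 rad
Load 2 — triangular load w₀=6 kN/m (0→w₀ over full span):
  θ_2 = -w₀(2x(L-x)(L-2x)(x+2L)+x²(L-x)²)/(120LEI) = -6·(2·2·(6-2)·(6-2·2)·(2+2·6)+2²·(6-2)²)/(120·6·200000) = -1/46875 rad
Load 3 — point force P=-6 kN at a=18/5 m (b=L-a=12/5):
  θ_3 = -Pb²x(2aL-(3a+b)x)/(2L³EI)  [x≤a] = -(-6)·(12/5)²·2·(2·(18/5)·6-(3·(18/5)+(12/5))·2)/(2·6³·200000) = 21/1562500 rad
Superposition: θ = Σ θ_i = 22/1171875 rad ≈ 0.000019 rad

θ(2) = 22/1171875 rad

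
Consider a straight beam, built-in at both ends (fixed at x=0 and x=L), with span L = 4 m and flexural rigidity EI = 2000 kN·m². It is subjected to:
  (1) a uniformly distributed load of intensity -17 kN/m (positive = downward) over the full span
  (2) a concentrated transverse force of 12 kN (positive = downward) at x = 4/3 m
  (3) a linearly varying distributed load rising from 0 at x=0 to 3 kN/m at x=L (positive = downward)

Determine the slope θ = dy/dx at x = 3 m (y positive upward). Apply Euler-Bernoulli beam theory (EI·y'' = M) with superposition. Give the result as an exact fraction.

θ(3) = -917/320000 rad

Load 1 — uniform load w=-17 kN/m over full span:
  θ_1 = -wx(L-x)(L-2x)/(12EI) = -(-17)·3·(4-3)·(4-2·3)/(12·2000) = -17/4000 rad
Load 2 — point force P=12 kN at a=4/3 m (b=L-a=8/3):
  θ_2 = Pa²(L-x)(2bL-(3b+a)(L-x))/(2L³EI)  [x>a] = 12·(4/3)²·(4-3)·(2·(8/3)·4-(3·(8/3)+(4/3))·(4-3))/(2·4³·2000) = 1/1000 rad
Load 3 — triangular load w₀=3 kN/m (0→w₀ over full span):
  θ_3 = -w₀(2x(L-x)(L-2x)(x+2L)+x²(L-x)²)/(120LEI) = -3·(2·3·(4-3)·(4-2·3)·(3+2·4)+3²·(4-3)²)/(120·4·2000) = 123/320000 rad
Superposition: θ = Σ θ_i = -917/320000 rad ≈ -0.002866 rad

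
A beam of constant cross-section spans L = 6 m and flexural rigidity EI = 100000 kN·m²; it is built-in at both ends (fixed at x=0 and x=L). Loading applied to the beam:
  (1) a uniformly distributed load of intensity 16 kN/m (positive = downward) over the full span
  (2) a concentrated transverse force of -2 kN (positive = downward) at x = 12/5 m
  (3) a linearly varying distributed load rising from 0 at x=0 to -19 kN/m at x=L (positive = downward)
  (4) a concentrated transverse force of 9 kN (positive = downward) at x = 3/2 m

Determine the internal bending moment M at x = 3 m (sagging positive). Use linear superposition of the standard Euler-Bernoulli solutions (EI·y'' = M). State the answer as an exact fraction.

Load 1 — uniform load w=16 kN/m over full span:
  M_1 = wLx/2 - wL²/12 - wx²/2 = 16·6·3/2 - 16·6²/12 - 16·3²/2 = 24 kN·m
Load 2 — point force P=-2 kN at a=12/5 m (b=L-a=18/5):
  M_2 = Pa²(a+3b)(L-x)/L³ - Pa²b/L²  [x>a] = (-2)·(12/5)²·((12/5)+3·(18/5))·(6-3)/6³ - (-2)·(12/5)²·(18/5)/6² = -24/25 kN·m
Load 3 — triangular load w₀=-19 kN/m (0→w₀ over full span):
  M_3 = 3w₀Lx/20 - w₀L²/30 - w₀x³/(6L) = 3·(-19)·6·3/20 - (-19)·6²/30 - (-19)·3³/(6·6) = -57/4 kN·m
Load 4 — point force P=9 kN at a=3/2 m (b=L-a=9/2):
  M_4 = Pa²(a+3b)(L-x)/L³ - Pa²b/L²  [x>a] = 9·(3/2)²·((3/2)+3·(9/2))·(6-3)/6³ - 9·(3/2)²·(9/2)/6² = 27/16 kN·m
Superposition: M = Σ M_i = 4191/400 kN·m ≈ 10.477500 kN·m

M(3) = 4191/400 kN·m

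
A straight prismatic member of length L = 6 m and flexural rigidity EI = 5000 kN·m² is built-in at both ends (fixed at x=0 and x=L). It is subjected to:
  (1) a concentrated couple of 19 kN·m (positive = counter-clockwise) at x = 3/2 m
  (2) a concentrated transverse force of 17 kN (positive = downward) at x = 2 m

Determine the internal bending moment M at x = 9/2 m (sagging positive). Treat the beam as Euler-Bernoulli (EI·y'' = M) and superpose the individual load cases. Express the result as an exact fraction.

Load 1 — applied couple M₀=19 kN·m at a=3/2 m (b=L-a=9/2):
  M_1 = R_Ax - M_A - M₀  [x>a] with R_A=57/16, M_A=-57/16 = (57/16)·(9/2) - (-57/16) - 19 = 19/32 kN·m
Load 2 — point force P=17 kN at a=2 m (b=L-a=4):
  M_2 = Pa²(a+3b)(L-x)/L³ - Pa²b/L²  [x>a] = 17·2²·(2+3·4)·(6-(9/2))/6³ - 17·2²·4/6² = -17/18 kN·m
Superposition: M = Σ M_i = -101/288 kN·m ≈ -0.350694 kN·m

M(9/2) = -101/288 kN·m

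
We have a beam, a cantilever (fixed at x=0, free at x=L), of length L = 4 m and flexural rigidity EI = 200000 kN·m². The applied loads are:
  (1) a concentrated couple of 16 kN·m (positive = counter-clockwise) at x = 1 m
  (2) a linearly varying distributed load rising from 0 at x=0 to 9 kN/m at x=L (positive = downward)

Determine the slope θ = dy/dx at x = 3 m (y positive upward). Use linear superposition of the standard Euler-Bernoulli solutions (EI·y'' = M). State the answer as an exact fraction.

θ(3) = -1747/6400000 rad

Load 1 — applied couple M₀=16 kN·m at a=1 m (b=L-a=3):
  θ_1 = M₀a/EI  [x>a] = 16·1/200000 = 1/12500 rad
Load 2 — triangular load w₀=9 kN/m (0→w₀ over full span):
  θ_2 = (w₀Lx²/4-w₀L²x/3-w₀x⁴/(24L))/EI = (9·4·3²/4-9·4²·3/3-9·3⁴/(24·4))/200000 = -2259/6400000 rad
Superposition: θ = Σ θ_i = -1747/6400000 rad ≈ -0.000273 rad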